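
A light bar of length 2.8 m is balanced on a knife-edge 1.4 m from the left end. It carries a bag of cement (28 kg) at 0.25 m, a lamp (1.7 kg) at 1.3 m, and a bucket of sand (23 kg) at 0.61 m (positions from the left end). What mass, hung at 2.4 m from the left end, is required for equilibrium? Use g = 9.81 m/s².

Taking torques about the knife-edge (at 1.4 m from the left end):
Bag of cement: 28 × 9.81 = 274.7 N down at 0.25 m → arm 1.15 m, τ = 274.7 × 1.15 = 315.9 N·m counterclockwise.
Lamp: 1.7 × 9.81 = 16.68 N down at 1.3 m → arm 0.1 m, τ = 16.68 × 0.1 = 1.668 N·m counterclockwise.
Bucket of sand: 23 × 9.81 = 225.6 N down at 0.61 m → arm 0.79 m, τ = 225.6 × 0.79 = 178.2 N·m counterclockwise.
Net moment of known loads = 495.8 N·m counterclockwise.
An unknown mass m at 2.4 m has arm 1 m; its moment is m·g·1 clockwise.
For rotational equilibrium, m × 9.81 × 1 = 495.8, so m = 495.8 / (9.81 × 1) = 50.5 kg.

m ≈ 50.5 kg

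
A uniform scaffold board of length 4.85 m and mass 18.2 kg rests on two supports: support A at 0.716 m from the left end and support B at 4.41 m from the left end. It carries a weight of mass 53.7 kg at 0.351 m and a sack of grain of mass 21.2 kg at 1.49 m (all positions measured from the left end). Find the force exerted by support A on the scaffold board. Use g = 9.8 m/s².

Sum moments about support B (its reaction then has zero moment arm).
Beam weight: 18.2 × 9.8 = 178.4 N down at 2.425 m → arm 1.985 m, τ = 178.4 × 1.985 = 354.1 N·m counterclockwise.
Weight: 53.7 × 9.8 = 526.3 N down at 0.351 m → arm 4.059 m, τ = 526.3 × 4.059 = 2136 N·m counterclockwise.
Sack of grain: 21.2 × 9.8 = 207.8 N down at 1.49 m → arm 2.92 m, τ = 207.8 × 2.92 = 606.8 N·m counterclockwise.
Net load moment about support B = 3097 N·m counterclockwise.
Reaction R at support A is upward at 0.716 m, arm 3.694 m → moment R × 3.694 clockwise.
Balancing moments: R × 3.694 = 3097, giving R = 838 N.

R_A ≈ 838 N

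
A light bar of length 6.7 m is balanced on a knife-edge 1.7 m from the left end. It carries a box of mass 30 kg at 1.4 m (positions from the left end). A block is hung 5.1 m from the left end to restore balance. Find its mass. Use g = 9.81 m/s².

m ≈ 2.65 kg

Take moments about the knife-edge (at 1.7 m from the left end).
Box: 30 × 9.81 = 294.3 N down at 1.4 m → arm 0.3 m, τ = 294.3 × 0.3 = 88.29 N·m counterclockwise.
Net moment of known loads = 88.29 N·m counterclockwise.
An unknown mass m at 5.1 m has arm 3.4 m; its moment is m·g·3.4 clockwise.
For rotational equilibrium, m × 9.81 × 3.4 = 88.29, so m = 88.29 / (9.81 × 3.4) = 2.65 kg.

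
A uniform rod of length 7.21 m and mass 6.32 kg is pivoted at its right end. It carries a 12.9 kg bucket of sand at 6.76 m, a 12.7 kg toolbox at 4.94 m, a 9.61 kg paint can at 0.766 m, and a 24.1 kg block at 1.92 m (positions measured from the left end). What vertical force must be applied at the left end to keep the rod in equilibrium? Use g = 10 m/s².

Take moments about the right end.
Beam weight: 6.32 × 10 = 63.2 N down at 3.605 m → arm 3.605 m, τ = 63.2 × 3.605 = 227.8 N·m counterclockwise.
Bucket of sand: 12.9 × 10 = 129 N down at 6.76 m → arm 0.45 m, τ = 129 × 0.45 = 58.05 N·m counterclockwise.
Toolbox: 12.7 × 10 = 127 N down at 4.94 m → arm 2.27 m, τ = 127 × 2.27 = 288.3 N·m counterclockwise.
Paint can: 9.61 × 10 = 96.1 N down at 0.766 m → arm 6.444 m, τ = 96.1 × 6.444 = 619.3 N·m counterclockwise.
Block: 24.1 × 10 = 241 N down at 1.92 m → arm 5.29 m, τ = 241 × 5.29 = 1275 N·m counterclockwise.
Net moment of the loads = 2468 N·m counterclockwise.
The upward force F acts at the left end, arm 7.21 m, giving F × 7.21 clockwise.
Στ = 0 ⇒ F × 7.21 = 2468 ⇒ F = 2468 / 7.21 = 342 N.

F ≈ 342 N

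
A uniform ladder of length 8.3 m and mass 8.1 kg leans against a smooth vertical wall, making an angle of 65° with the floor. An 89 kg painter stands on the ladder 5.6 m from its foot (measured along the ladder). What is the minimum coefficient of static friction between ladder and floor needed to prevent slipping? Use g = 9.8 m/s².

μ_min ≈ 0.308

Sum moments about the foot of the ladder (the floor normal and friction both act there and drop out).
Ladder weight 8.1×9.8 = 79.38 N acts at 4.15 m along the ladder; its horizontal arm is 4.15·cos65° = 1.754 m → τ = 139.2 N·m clockwise.
Painter: 89×9.8 = 872.2 N at 5.6 m → arm 2.367 m → τ = 2064 N·m clockwise.
Wall normal N acts horizontally at the top; its moment arm is the height L sinθ = 8.3·sin65° = 7.522 m, counterclockwise.
Στ = 0 ⇒ N × 7.522 = 2203 ⇒ N = 292.9 N.
ΣFx = 0 ⇒ f = N_wall = 292.9 N. ΣFy = 0 ⇒ N_floor = 951.6 N.
μ_min = f / N_floor = 292.9 / 951.6 = 0.308.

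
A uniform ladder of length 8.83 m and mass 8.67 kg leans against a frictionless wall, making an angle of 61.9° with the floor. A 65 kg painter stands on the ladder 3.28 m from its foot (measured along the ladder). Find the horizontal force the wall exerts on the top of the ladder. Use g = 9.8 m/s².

N_wall ≈ 149 N

Taking torques about the foot of the ladder:
Ladder weight 8.67×9.8 = 84.97 N acts at 4.415 m along the ladder; its horizontal arm is 4.415·cos61.9° = 2.08 m → τ = 176.7 N·m clockwise.
Painter: 65×9.8 = 637 N at 3.28 m → arm 1.545 m → τ = 984.2 N·m clockwise.
Wall normal N acts horizontally at the top; its moment arm is the height L sinθ = 8.83·sin61.9° = 7.789 m, counterclockwise.
Στ = 0 ⇒ N × 7.789 = 1161 ⇒ N = 149 N.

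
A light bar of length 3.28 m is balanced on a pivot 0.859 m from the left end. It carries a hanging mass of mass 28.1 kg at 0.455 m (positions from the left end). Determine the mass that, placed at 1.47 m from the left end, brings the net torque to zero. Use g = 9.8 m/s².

m ≈ 18.6 kg

Choose the pivot (at 0.859 m from the left end) as the axis so the support reaction has zero arm there.
Hanging mass: 28.1 × 9.8 = 275.4 N down at 0.455 m → arm 0.404 m, τ = 275.4 × 0.404 = 111.3 N·m counterclockwise.
Net moment of known loads = 111.3 N·m counterclockwise.
An unknown mass m at 1.47 m has arm 0.611 m; its moment is m·g·0.611 clockwise.
For rotational equilibrium, m × 9.8 × 0.611 = 111.3, so m = 111.3 / (9.8 × 0.611) = 18.6 kg.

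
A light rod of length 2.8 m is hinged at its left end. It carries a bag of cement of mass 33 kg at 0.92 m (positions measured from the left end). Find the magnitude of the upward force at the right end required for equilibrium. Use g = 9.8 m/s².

Taking torques about the left end:
Bag of cement: 33 × 9.8 = 323.4 N down at 0.92 m → arm 0.92 m, τ = 323.4 × 0.92 = 297.5 N·m clockwise.
Net moment of the loads = 297.5 N·m clockwise.
The upward force F acts at the right end, arm 2.8 m, giving F × 2.8 counterclockwise.
Στ = 0 ⇒ F × 2.8 = 297.5 ⇒ F = 297.5 / 2.8 = 106 N.

F ≈ 106 N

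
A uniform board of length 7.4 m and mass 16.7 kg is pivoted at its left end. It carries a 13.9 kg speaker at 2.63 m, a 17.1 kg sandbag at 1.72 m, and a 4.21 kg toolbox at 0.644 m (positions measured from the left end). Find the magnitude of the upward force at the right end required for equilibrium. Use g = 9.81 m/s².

F ≈ 173 N

Taking torques about the left end:
Beam weight: 16.7 × 9.81 = 163.8 N down at 3.7 m → arm 3.7 m, τ = 163.8 × 3.7 = 606.1 N·m clockwise.
Speaker: 13.9 × 9.81 = 136.4 N down at 2.63 m → arm 2.63 m, τ = 136.4 × 2.63 = 358.7 N·m clockwise.
Sandbag: 17.1 × 9.81 = 167.8 N down at 1.72 m → arm 1.72 m, τ = 167.8 × 1.72 = 288.6 N·m clockwise.
Toolbox: 4.21 × 9.81 = 41.3 N down at 0.644 m → arm 0.644 m, τ = 41.3 × 0.644 = 26.6 N·m clockwise.
Net moment of the loads = 1280 N·m clockwise.
The upward force F acts at the right end, arm 7.4 m, giving F × 7.4 counterclockwise.
For rotational equilibrium, F × 7.4 = 1280, so F = 1280 / 7.4 = 173 N.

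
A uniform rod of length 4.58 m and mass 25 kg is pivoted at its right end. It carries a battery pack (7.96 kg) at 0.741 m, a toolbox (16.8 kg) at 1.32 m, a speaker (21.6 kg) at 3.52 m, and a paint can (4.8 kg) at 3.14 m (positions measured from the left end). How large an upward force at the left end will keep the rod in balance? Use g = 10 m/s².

Taking torques about the right end:
Beam weight: 25 × 10 = 250 N down at 2.29 m → arm 2.29 m, τ = 250 × 2.29 = 572.5 N·m counterclockwise.
Battery pack: 7.96 × 10 = 79.6 N down at 0.741 m → arm 3.839 m, τ = 79.6 × 3.839 = 305.6 N·m counterclockwise.
Toolbox: 16.8 × 10 = 168 N down at 1.32 m → arm 3.26 m, τ = 168 × 3.26 = 547.7 N·m counterclockwise.
Speaker: 21.6 × 10 = 216 N down at 3.52 m → arm 1.06 m, τ = 216 × 1.06 = 229 N·m counterclockwise.
Paint can: 4.8 × 10 = 48 N down at 3.14 m → arm 1.44 m, τ = 48 × 1.44 = 69.12 N·m counterclockwise.
Net moment of the loads = 1724 N·m counterclockwise.
The upward force F acts at the left end, arm 4.58 m, giving F × 4.58 clockwise.
Balancing moments: F × 4.58 = 1724, giving F = 1724 / 4.58 = 376 N.

F ≈ 376 N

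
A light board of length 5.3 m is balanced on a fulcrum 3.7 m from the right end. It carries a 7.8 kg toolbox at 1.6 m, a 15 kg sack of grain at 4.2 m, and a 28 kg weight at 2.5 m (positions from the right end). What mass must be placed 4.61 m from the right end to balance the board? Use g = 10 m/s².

About the fulcrum (at 3.7 m from the right end):
Toolbox: 7.8 × 10 = 78 N down at 1.6 m → arm 2.1 m, τ = 78 × 2.1 = 163.8 N·m clockwise.
Sack of grain: 15 × 10 = 150 N down at 4.2 m → arm 0.5 m, τ = 150 × 0.5 = 75 N·m counterclockwise.
Weight: 28 × 10 = 280 N down at 2.5 m → arm 1.2 m, τ = 280 × 1.2 = 336 N·m clockwise.
Net moment of known loads = 424.8 N·m clockwise.
An unknown mass m at 4.61 m has arm 0.91 m; its moment is m·g·0.91 counterclockwise.
Balancing moments: m × 10 × 0.91 = 424.8, giving m = 424.8 / (10 × 0.91) = 46.7 kg.

m ≈ 46.7 kg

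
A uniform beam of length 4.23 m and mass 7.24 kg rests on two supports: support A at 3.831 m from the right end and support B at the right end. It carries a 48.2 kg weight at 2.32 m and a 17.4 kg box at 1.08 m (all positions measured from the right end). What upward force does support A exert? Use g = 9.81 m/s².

R_A ≈ 374 N

Choose support B as the axis so its reaction then has zero moment arm.
Beam weight: 7.24 × 9.81 = 71.02 N down at 2.115 m → arm 2.115 m, τ = 71.02 × 2.115 = 150.2 N·m counterclockwise.
Weight: 48.2 × 9.81 = 472.8 N down at 2.32 m → arm 2.32 m, τ = 472.8 × 2.32 = 1097 N·m counterclockwise.
Box: 17.4 × 9.81 = 170.7 N down at 1.08 m → arm 1.08 m, τ = 170.7 × 1.08 = 184.4 N·m counterclockwise.
Net load moment about support B = 1432 N·m counterclockwise.
Reaction R at support A is upward at 3.831 m, arm 3.831 m → moment R × 3.831 clockwise.
Setting net torque to zero: R × 3.831 = 1432 → R = 374 N.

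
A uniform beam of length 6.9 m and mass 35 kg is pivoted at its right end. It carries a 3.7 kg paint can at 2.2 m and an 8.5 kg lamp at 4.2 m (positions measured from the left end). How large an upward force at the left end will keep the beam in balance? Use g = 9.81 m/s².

F ≈ 229 N

About the right end:
Beam weight: 35 × 9.81 = 343.4 N down at 3.45 m → arm 3.45 m, τ = 343.4 × 3.45 = 1185 N·m counterclockwise.
Paint can: 3.7 × 9.81 = 36.3 N down at 2.2 m → arm 4.7 m, τ = 36.3 × 4.7 = 170.6 N·m counterclockwise.
Lamp: 8.5 × 9.81 = 83.39 N down at 4.2 m → arm 2.7 m, τ = 83.39 × 2.7 = 225.2 N·m counterclockwise.
Net moment of the loads = 1581 N·m counterclockwise.
The upward force F acts at the left end, arm 6.9 m, giving F × 6.9 clockwise.
For rotational equilibrium, F × 6.9 = 1581, so F = 1581 / 6.9 = 229 N.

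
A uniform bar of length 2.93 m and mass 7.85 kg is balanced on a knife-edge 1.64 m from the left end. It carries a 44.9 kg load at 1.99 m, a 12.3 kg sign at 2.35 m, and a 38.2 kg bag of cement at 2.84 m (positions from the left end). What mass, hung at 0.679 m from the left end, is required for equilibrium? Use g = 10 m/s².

m ≈ 71.7 kg

Taking torques about the knife-edge (at 1.64 m from the left end):
Beam weight: 7.85 × 10 = 78.5 N down at 1.465 m → arm 0.175 m, τ = 78.5 × 0.175 = 13.74 N·m counterclockwise.
Load: 44.9 × 10 = 449 N down at 1.99 m → arm 0.35 m, τ = 449 × 0.35 = 157.1 N·m clockwise.
Sign: 12.3 × 10 = 123 N down at 2.35 m → arm 0.71 m, τ = 123 × 0.71 = 87.33 N·m clockwise.
Bag of cement: 38.2 × 10 = 382 N down at 2.84 m → arm 1.2 m, τ = 382 × 1.2 = 458.4 N·m clockwise.
Net moment of known loads = 689.1 N·m clockwise.
An unknown mass m at 0.679 m has arm 0.961 m; its moment is m·g·0.961 counterclockwise.
Balancing moments: m × 10 × 0.961 = 689.1, giving m = 689.1 / (10 × 0.961) = 71.7 kg.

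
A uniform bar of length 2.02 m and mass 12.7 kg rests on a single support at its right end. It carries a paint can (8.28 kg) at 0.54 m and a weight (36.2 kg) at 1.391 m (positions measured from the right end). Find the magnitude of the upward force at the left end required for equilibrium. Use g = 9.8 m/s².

F ≈ 328 N

Taking torques about the right end:
Beam weight: 12.7 × 9.8 = 124.5 N down at 1.01 m → arm 1.01 m, τ = 124.5 × 1.01 = 125.7 N·m counterclockwise.
Paint can: 8.28 × 9.8 = 81.14 N down at 0.54 m → arm 0.54 m, τ = 81.14 × 0.54 = 43.82 N·m counterclockwise.
Weight: 36.2 × 9.8 = 354.8 N down at 1.391 m → arm 1.391 m, τ = 354.8 × 1.391 = 493.5 N·m counterclockwise.
Net moment of the loads = 663 N·m counterclockwise.
The upward force F acts at the left end, arm 2.02 m, giving F × 2.02 clockwise.
Balancing moments: F × 2.02 = 663, giving F = 663 / 2.02 = 328 N.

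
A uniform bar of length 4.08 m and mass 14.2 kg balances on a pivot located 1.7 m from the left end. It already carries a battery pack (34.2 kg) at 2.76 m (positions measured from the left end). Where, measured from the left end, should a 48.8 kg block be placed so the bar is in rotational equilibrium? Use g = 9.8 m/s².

Choose the pivot (at 1.7 m from the left end) as the axis so the support reaction has zero arm there.
Beam weight: 14.2 × 9.8 = 139.2 N down at 2.04 m → arm 0.34 m, τ = 139.2 × 0.34 = 47.33 N·m clockwise.
Battery pack: 34.2 × 9.8 = 335.2 N down at 2.76 m → arm 1.06 m, τ = 335.2 × 1.06 = 355.3 N·m clockwise.
Net moment of existing loads = 402.6 N·m clockwise.
The block weighs 48.8 × 9.8 = 478.2 N and must supply an equal counterclockwise moment, so its lever arm about the pivot is 402.6 / 478.2 = 0.842 m.
That puts it at 1.7 − 0.842 = 0.858 m from the left end.

x ≈ 0.858 m from the left end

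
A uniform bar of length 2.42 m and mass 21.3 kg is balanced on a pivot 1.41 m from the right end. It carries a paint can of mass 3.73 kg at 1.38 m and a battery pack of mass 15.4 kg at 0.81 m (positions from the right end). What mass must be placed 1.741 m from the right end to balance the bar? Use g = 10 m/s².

m ≈ 41.1 kg

Sum moments about the pivot (at 1.41 m from the right end) (the support reaction has zero arm there).
Beam weight: 21.3 × 10 = 213 N down at 1.21 m → arm 0.2 m, τ = 213 × 0.2 = 42.6 N·m clockwise.
Paint can: 3.73 × 10 = 37.3 N down at 1.38 m → arm 0.03 m, τ = 37.3 × 0.03 = 1.119 N·m clockwise.
Battery pack: 15.4 × 10 = 154 N down at 0.81 m → arm 0.6 m, τ = 154 × 0.6 = 92.4 N·m clockwise.
Net moment of known loads = 136.1 N·m clockwise.
An unknown mass m at 1.741 m has arm 0.331 m; its moment is m·g·0.331 counterclockwise.
Balancing moments: m × 10 × 0.331 = 136.1, giving m = 136.1 / (10 × 0.331) = 41.1 kg.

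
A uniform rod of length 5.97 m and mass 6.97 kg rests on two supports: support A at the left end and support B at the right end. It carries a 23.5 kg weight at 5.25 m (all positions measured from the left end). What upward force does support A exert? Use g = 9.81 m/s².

About support B:
Beam weight: 6.97 × 9.81 = 68.38 N down at 2.985 m → arm 2.985 m, τ = 68.38 × 2.985 = 204.1 N·m counterclockwise.
Weight: 23.5 × 9.81 = 230.5 N down at 5.25 m → arm 0.72 m, τ = 230.5 × 0.72 = 166 N·m counterclockwise.
Net load moment about support B = 370.1 N·m counterclockwise.
Reaction R at support A is upward at 0 m, arm 5.97 m → moment R × 5.97 clockwise.
Στ = 0 ⇒ R × 5.97 = 370.1 ⇒ R = 62 N.

R_A ≈ 62 N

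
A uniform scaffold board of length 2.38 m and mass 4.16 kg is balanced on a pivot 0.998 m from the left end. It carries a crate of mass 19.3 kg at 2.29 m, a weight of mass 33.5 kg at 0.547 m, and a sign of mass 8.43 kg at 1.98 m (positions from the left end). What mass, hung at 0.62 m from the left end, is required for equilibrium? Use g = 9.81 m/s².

m ≈ 50 kg

About the pivot (at 0.998 m from the left end):
Beam weight: 4.16 × 9.81 = 40.81 N down at 1.19 m → arm 0.192 m, τ = 40.81 × 0.192 = 7.836 N·m clockwise.
Crate: 19.3 × 9.81 = 189.3 N down at 2.29 m → arm 1.292 m, τ = 189.3 × 1.292 = 244.6 N·m clockwise.
Weight: 33.5 × 9.81 = 328.6 N down at 0.547 m → arm 0.451 m, τ = 328.6 × 0.451 = 148.2 N·m counterclockwise.
Sign: 8.43 × 9.81 = 82.7 N down at 1.98 m → arm 0.982 m, τ = 82.7 × 0.982 = 81.21 N·m clockwise.
Net moment of known loads = 185.4 N·m clockwise.
An unknown mass m at 0.62 m has arm 0.378 m; its moment is m·g·0.378 counterclockwise.
Στ = 0 ⇒ m × 9.81 × 0.378 = 185.4 ⇒ m = 185.4 / (9.81 × 0.378) = 50 kg.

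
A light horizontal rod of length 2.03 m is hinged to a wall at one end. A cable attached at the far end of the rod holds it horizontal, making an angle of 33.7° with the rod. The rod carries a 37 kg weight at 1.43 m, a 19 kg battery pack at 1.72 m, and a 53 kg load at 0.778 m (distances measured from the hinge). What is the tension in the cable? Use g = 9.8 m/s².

About the hinge:
Weight: 37 × 9.8 = 362.6 N down at 1.43 m → arm 1.43 m, τ = 362.6 × 1.43 = 518.5 N·m clockwise.
Battery pack: 19 × 9.8 = 186.2 N down at 1.72 m → arm 1.72 m, τ = 186.2 × 1.72 = 320.3 N·m clockwise.
Load: 53 × 9.8 = 519.4 N down at 0.778 m → arm 0.778 m, τ = 519.4 × 0.778 = 404.1 N·m clockwise.
Total clockwise load moment = 1243 N·m.
The cable tension T acts at 2.03 m; only its component perpendicular to the rod, T sinθ, produces torque. sin 33.7° = 0.5548.
For rotational equilibrium, T × 2.03 × 0.5548 = 1243, so T = 1243 / 1.126 = 1100 N.

T ≈ 1100 N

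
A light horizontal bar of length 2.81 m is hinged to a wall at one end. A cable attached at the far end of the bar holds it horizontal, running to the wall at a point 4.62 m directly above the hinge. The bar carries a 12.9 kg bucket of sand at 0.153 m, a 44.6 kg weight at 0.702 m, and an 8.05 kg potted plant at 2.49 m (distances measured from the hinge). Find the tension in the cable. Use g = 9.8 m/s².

Sum moments about the hinge (the unknown hinge reaction has zero arm there).
Bucket of sand: 12.9 × 9.8 = 126.4 N down at 0.153 m → arm 0.153 m, τ = 126.4 × 0.153 = 19.34 N·m clockwise.
Weight: 44.6 × 9.8 = 437.1 N down at 0.702 m → arm 0.702 m, τ = 437.1 × 0.702 = 306.8 N·m clockwise.
Potted plant: 8.05 × 9.8 = 78.89 N down at 2.49 m → arm 2.49 m, τ = 78.89 × 2.49 = 196.4 N·m clockwise.
Total clockwise load moment = 522.5 N·m.
The cable tension T acts at 2.81 m; only its component perpendicular to the bar, T sinθ, produces torque. sinθ = h/√(h²+d²) = 4.62/√(4.62²+2.81²) = 0.8544.
Στ = 0 ⇒ T × 2.81 × 0.8544 = 522.5 ⇒ T = 522.5 / 2.401 = 218 N.

T ≈ 218 N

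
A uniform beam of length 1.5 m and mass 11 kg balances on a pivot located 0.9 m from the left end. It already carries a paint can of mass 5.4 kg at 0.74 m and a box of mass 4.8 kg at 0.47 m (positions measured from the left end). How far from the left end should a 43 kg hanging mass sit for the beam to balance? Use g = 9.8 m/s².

x ≈ 1.01 m from the left end

Choose the pivot (at 0.9 m from the left end) as the axis so the support reaction has zero arm there.
Beam weight: 11 × 9.8 = 107.8 N down at 0.75 m → arm 0.15 m, τ = 107.8 × 0.15 = 16.17 N·m counterclockwise.
Paint can: 5.4 × 9.8 = 52.92 N down at 0.74 m → arm 0.16 m, τ = 52.92 × 0.16 = 8.467 N·m counterclockwise.
Box: 4.8 × 9.8 = 47.04 N down at 0.47 m → arm 0.43 m, τ = 47.04 × 0.43 = 20.23 N·m counterclockwise.
Net moment of existing loads = 44.87 N·m counterclockwise.
The hanging mass weighs 43 × 9.8 = 421.4 N and must supply an equal clockwise moment, so its lever arm about the pivot is 44.87 / 421.4 = 0.106 m.
That puts it at 0.9 + 0.106 = 1.01 m from the left end.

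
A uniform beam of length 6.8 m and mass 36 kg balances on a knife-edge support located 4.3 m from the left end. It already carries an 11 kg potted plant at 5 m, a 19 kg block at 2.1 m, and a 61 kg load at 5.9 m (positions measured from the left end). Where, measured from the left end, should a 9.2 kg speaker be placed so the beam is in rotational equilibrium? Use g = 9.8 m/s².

x ≈ 0.92 m from the left end

Take moments about the knife-edge support (at 4.3 m from the left end).
Beam weight: 36 × 9.8 = 352.8 N down at 3.4 m → arm 0.9 m, τ = 352.8 × 0.9 = 317.5 N·m counterclockwise.
Potted plant: 11 × 9.8 = 107.8 N down at 5 m → arm 0.7 m, τ = 107.8 × 0.7 = 75.46 N·m clockwise.
Block: 19 × 9.8 = 186.2 N down at 2.1 m → arm 2.2 m, τ = 186.2 × 2.2 = 409.6 N·m counterclockwise.
Load: 61 × 9.8 = 597.8 N down at 5.9 m → arm 1.6 m, τ = 597.8 × 1.6 = 956.5 N·m clockwise.
Net moment of existing loads = 304.9 N·m clockwise.
The speaker weighs 9.2 × 9.8 = 90.16 N and must supply an equal counterclockwise moment, so its lever arm about the knife-edge support is 304.9 / 90.16 = 3.38 m.
That puts it at 4.3 − 3.38 = 0.92 m from the left end.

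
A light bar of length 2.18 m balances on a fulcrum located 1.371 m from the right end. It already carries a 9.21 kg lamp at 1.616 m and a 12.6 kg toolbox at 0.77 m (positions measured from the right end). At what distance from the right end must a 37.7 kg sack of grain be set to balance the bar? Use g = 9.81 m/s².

Choose the fulcrum (at 1.371 m from the right end) as the axis so the support reaction has zero arm there.
Lamp: 9.21 × 9.81 = 90.35 N down at 1.616 m → arm 0.245 m, τ = 90.35 × 0.245 = 22.14 N·m counterclockwise.
Toolbox: 12.6 × 9.81 = 123.6 N down at 0.77 m → arm 0.601 m, τ = 123.6 × 0.601 = 74.28 N·m clockwise.
Net moment of existing loads = 52.14 N·m clockwise.
The sack of grain weighs 37.7 × 9.81 = 369.8 N and must supply an equal counterclockwise moment, so its lever arm about the fulcrum is 52.14 / 369.8 = 0.141 m.
That puts it at 1.371 + 0.141 = 1.51 m from the right end.

x ≈ 1.51 m from the right end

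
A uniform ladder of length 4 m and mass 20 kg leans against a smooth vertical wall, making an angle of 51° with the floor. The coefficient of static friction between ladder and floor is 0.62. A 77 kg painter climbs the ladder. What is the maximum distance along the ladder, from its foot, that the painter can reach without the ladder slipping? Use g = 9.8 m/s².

d ≈ 3.34 m

Choose the foot of the ladder as the axis so the floor normal and friction both act there and drop out.
Ladder weight 20×9.8 = 196 N acts at 2 m along the ladder; its horizontal arm is 2·cos51° = 1.259 m → τ = 246.8 N·m clockwise.
Painter weight 77×9.8 = 754.6 N at distance d → arm d·cos51° → τ = 754.6·d·0.6293 clockwise.
Wall normal N at the top has arm L sinθ = 3.109 m counterclockwise, so Στ = 0 gives N·3.109 = 246.8 + 474.9·d.
ΣFy = 0 ⇒ N_floor = 950.6 N, so the maximum friction is μ_s·N_floor = 0.62×950.6 = 589.4 N. ΣFx = 0 ⇒ N_wall = f, so at the slipping point N = 589.4 N.
Substituting: 589.4×3.109 = 246.8 + 474.9·d ⇒ d = (1832 − 246.8) / 474.9 = 3.34 m.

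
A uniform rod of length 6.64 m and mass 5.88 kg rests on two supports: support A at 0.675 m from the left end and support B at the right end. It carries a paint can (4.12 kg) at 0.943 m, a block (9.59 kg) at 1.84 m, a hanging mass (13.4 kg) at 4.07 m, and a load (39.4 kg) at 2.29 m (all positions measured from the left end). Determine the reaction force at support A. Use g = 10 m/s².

Take moments about support B.
Beam weight: 5.88 × 10 = 58.8 N down at 3.32 m → arm 3.32 m, τ = 58.8 × 3.32 = 195.2 N·m counterclockwise.
Paint can: 4.12 × 10 = 41.2 N down at 0.943 m → arm 5.697 m, τ = 41.2 × 5.697 = 234.7 N·m counterclockwise.
Block: 9.59 × 10 = 95.9 N down at 1.84 m → arm 4.8 m, τ = 95.9 × 4.8 = 460.3 N·m counterclockwise.
Hanging mass: 13.4 × 10 = 134 N down at 4.07 m → arm 2.57 m, τ = 134 × 2.57 = 344.4 N·m counterclockwise.
Load: 39.4 × 10 = 394 N down at 2.29 m → arm 4.35 m, τ = 394 × 4.35 = 1714 N·m counterclockwise.
Net load moment about support B = 2949 N·m counterclockwise.
Reaction R at support A is upward at 0.675 m, arm 5.965 m → moment R × 5.965 clockwise.
For rotational equilibrium, R × 5.965 = 2949, so R = 494 N.

R_A ≈ 494 N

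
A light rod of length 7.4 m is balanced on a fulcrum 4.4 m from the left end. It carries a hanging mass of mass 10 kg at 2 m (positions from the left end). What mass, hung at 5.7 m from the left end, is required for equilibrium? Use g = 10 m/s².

m ≈ 18.5 kg

Sum moments about the fulcrum (at 4.4 m from the left end) (the support reaction has zero arm there).
Hanging mass: 10 × 10 = 100 N down at 2 m → arm 2.4 m, τ = 100 × 2.4 = 240 N·m counterclockwise.
Net moment of known loads = 240 N·m counterclockwise.
An unknown mass m at 5.7 m has arm 1.3 m; its moment is m·g·1.3 clockwise.
For rotational equilibrium, m × 10 × 1.3 = 240, so m = 240 / (10 × 1.3) = 18.5 kg.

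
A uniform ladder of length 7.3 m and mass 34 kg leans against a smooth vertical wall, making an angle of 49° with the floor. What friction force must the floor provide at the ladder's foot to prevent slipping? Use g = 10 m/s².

Choose the foot of the ladder as the axis so the floor normal and friction both act there and drop out.
Ladder weight 34×10 = 340 N acts at 3.65 m along the ladder; its horizontal arm is 3.65·cos49° = 2.395 m → τ = 814.3 N·m clockwise.
Wall normal N acts horizontally at the top; its moment arm is the height L sinθ = 7.3·sin49° = 5.509 m, counterclockwise.
Balancing moments: N × 5.509 = 814.3, giving N = 148 N.
ΣFx = 0: friction at the foot balances the wall's push, so f = N_wall = 148 N.

f ≈ 148 N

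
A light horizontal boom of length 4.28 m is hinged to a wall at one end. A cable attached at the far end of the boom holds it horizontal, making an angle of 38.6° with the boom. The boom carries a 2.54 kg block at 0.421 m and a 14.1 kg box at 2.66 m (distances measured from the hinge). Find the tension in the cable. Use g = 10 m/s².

T ≈ 144 N

About the hinge:
Block: 2.54 × 10 = 25.4 N down at 0.421 m → arm 0.421 m, τ = 25.4 × 0.421 = 10.69 N·m clockwise.
Box: 14.1 × 10 = 141 N down at 2.66 m → arm 2.66 m, τ = 141 × 2.66 = 375.1 N·m clockwise.
Total clockwise load moment = 385.8 N·m.
The cable tension T acts at 4.28 m; only its component perpendicular to the boom, T sinθ, produces torque. sin 38.6° = 0.6239.
Στ = 0 ⇒ T × 4.28 × 0.6239 = 385.8 ⇒ T = 385.8 / 2.67 = 144 N.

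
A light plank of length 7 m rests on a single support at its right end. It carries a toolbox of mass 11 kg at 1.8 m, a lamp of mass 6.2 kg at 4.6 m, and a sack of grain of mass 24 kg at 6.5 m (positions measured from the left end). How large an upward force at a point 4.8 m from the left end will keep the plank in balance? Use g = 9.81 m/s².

Choose the right end as the axis so the unknown pivot reaction has zero arm there.
Toolbox: 11 × 9.81 = 107.9 N down at 1.8 m → arm 5.2 m, τ = 107.9 × 5.2 = 561.1 N·m counterclockwise.
Lamp: 6.2 × 9.81 = 60.82 N down at 4.6 m → arm 2.4 m, τ = 60.82 × 2.4 = 146 N·m counterclockwise.
Sack of grain: 24 × 9.81 = 235.4 N down at 6.5 m → arm 0.5 m, τ = 235.4 × 0.5 = 117.7 N·m counterclockwise.
Net moment of the loads = 824.8 N·m counterclockwise.
The upward force F acts at a point 4.8 m from the left end, arm 2.2 m, giving F × 2.2 clockwise.
Balancing moments: F × 2.2 = 824.8, giving F = 824.8 / 2.2 = 375 N.

F ≈ 375 N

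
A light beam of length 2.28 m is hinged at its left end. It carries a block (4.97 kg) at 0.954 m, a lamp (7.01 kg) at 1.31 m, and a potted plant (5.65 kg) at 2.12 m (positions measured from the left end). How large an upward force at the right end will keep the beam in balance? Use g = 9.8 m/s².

Sum moments about the left end (the unknown pivot reaction has zero arm there).
Block: 4.97 × 9.8 = 48.71 N down at 0.954 m → arm 0.954 m, τ = 48.71 × 0.954 = 46.47 N·m clockwise.
Lamp: 7.01 × 9.8 = 68.7 N down at 1.31 m → arm 1.31 m, τ = 68.7 × 1.31 = 90 N·m clockwise.
Potted plant: 5.65 × 9.8 = 55.37 N down at 2.12 m → arm 2.12 m, τ = 55.37 × 2.12 = 117.4 N·m clockwise.
Net moment of the loads = 253.9 N·m clockwise.
The upward force F acts at the right end, arm 2.28 m, giving F × 2.28 counterclockwise.
Στ = 0 ⇒ F × 2.28 = 253.9 ⇒ F = 253.9 / 2.28 = 111 N.

F ≈ 111 N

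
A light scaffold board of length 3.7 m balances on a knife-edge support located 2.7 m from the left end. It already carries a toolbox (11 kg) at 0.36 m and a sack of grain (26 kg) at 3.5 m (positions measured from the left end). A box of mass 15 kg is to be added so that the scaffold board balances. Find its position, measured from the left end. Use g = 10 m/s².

Choose the knife-edge support (at 2.7 m from the left end) as the axis so the support reaction has zero arm there.
Toolbox: 11 × 10 = 110 N down at 0.36 m → arm 2.34 m, τ = 110 × 2.34 = 257.4 N·m counterclockwise.
Sack of grain: 26 × 10 = 260 N down at 3.5 m → arm 0.8 m, τ = 260 × 0.8 = 208 N·m clockwise.
Net moment of existing loads = 49.4 N·m counterclockwise.
The box weighs 15 × 10 = 150 N and must supply an equal clockwise moment, so its lever arm about the knife-edge support is 49.4 / 150 = 0.329 m.
That puts it at 2.7 + 0.329 = 3.03 m from the left end.

x ≈ 3.03 m from the left end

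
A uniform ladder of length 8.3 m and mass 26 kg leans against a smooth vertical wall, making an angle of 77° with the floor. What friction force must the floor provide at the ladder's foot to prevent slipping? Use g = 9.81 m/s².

Sum moments about the foot of the ladder (the floor normal and friction both act there and drop out).
Ladder weight 26×9.81 = 255.1 N acts at 4.15 m along the ladder; its horizontal arm is 4.15·cos77° = 0.9335 m → τ = 238.1 N·m clockwise.
Wall normal N acts horizontally at the top; its moment arm is the height L sinθ = 8.3·sin77° = 8.087 m, counterclockwise.
Στ = 0 ⇒ N × 8.087 = 238.1 ⇒ N = 29.4 N.
ΣFx = 0: friction at the foot balances the wall's push, so f = N_wall = 29.4 N.

f ≈ 29.4 N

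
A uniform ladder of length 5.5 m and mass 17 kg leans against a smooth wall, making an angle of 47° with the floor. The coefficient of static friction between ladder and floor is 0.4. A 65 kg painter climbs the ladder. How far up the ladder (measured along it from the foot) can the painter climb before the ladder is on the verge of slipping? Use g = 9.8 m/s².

d ≈ 2.26 m

Taking torques about the foot of the ladder:
Ladder weight 17×9.8 = 166.6 N acts at 2.75 m along the ladder; its horizontal arm is 2.75·cos47° = 1.875 m → τ = 312.4 N·m clockwise.
Painter weight 65×9.8 = 637 N at distance d → arm d·cos47° → τ = 637·d·0.682 clockwise.
Wall normal N at the top has arm L sinθ = 4.022 m counterclockwise, so Στ = 0 gives N·4.022 = 312.4 + 434.4·d.
ΣFy = 0 ⇒ N_floor = 803.6 N, so the maximum friction is μ_s·N_floor = 0.4×803.6 = 321.4 N. ΣFx = 0 ⇒ N_wall = f, so at the slipping point N = 321.4 N.
Substituting: 321.4×4.022 = 312.4 + 434.4·d ⇒ d = (1293 − 312.4) / 434.4 = 2.26 m.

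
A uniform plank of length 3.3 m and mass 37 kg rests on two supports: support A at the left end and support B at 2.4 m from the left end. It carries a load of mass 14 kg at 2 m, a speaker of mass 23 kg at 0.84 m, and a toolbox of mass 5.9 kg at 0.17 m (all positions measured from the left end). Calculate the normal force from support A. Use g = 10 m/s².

R_A ≈ 343 N

Taking torques about support B:
Beam weight: 37 × 10 = 370 N down at 1.65 m → arm 0.75 m, τ = 370 × 0.75 = 277.5 N·m counterclockwise.
Load: 14 × 10 = 140 N down at 2 m → arm 0.4 m, τ = 140 × 0.4 = 56 N·m counterclockwise.
Speaker: 23 × 10 = 230 N down at 0.84 m → arm 1.56 m, τ = 230 × 1.56 = 358.8 N·m counterclockwise.
Toolbox: 5.9 × 10 = 59 N down at 0.17 m → arm 2.23 m, τ = 59 × 2.23 = 131.6 N·m counterclockwise.
Net load moment about support B = 823.9 N·m counterclockwise.
Reaction R at support A is upward at 0 m, arm 2.4 m → moment R × 2.4 clockwise.
Balancing moments: R × 2.4 = 823.9, giving R = 343 N.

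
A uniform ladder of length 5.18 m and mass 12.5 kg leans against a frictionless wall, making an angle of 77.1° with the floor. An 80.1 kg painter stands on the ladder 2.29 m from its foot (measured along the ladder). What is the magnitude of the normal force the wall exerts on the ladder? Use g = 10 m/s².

N_wall ≈ 95.4 N

Taking torques about the foot of the ladder:
Ladder weight 12.5×10 = 125 N acts at 2.59 m along the ladder; its horizontal arm is 2.59·cos77.1° = 0.5782 m → τ = 72.28 N·m clockwise.
Painter: 80.1×10 = 801 N at 2.29 m → arm 0.5112 m → τ = 409.5 N·m clockwise.
Wall normal N acts horizontally at the top; its moment arm is the height L sinθ = 5.18·sin77.1° = 5.049 m, counterclockwise.
Στ = 0 ⇒ N × 5.049 = 481.8 ⇒ N = 95.4 N.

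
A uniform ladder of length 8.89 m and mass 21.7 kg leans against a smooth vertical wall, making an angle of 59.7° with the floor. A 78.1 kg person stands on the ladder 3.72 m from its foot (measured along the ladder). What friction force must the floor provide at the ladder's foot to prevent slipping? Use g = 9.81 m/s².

About the foot of the ladder:
Ladder weight 21.7×9.81 = 212.9 N acts at 4.445 m along the ladder; its horizontal arm is 4.445·cos59.7° = 2.243 m → τ = 477.5 N·m clockwise.
Person: 78.1×9.81 = 766.2 N at 3.72 m → arm 1.877 m → τ = 1438 N·m clockwise.
Wall normal N acts horizontally at the top; its moment arm is the height L sinθ = 8.89·sin59.7° = 7.676 m, counterclockwise.
Balancing moments: N × 7.676 = 1916, giving N = 250 N.
ΣFx = 0: friction at the foot balances the wall's push, so f = N_wall = 250 N.

f ≈ 250 N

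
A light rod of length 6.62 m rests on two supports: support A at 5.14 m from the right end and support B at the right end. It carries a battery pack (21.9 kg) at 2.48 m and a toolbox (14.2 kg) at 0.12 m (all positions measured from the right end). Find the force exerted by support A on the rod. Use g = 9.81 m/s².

Sum moments about support B (its reaction then has zero moment arm).
Battery pack: 21.9 × 9.81 = 214.8 N down at 2.48 m → arm 2.48 m, τ = 214.8 × 2.48 = 532.7 N·m counterclockwise.
Toolbox: 14.2 × 9.81 = 139.3 N down at 0.12 m → arm 0.12 m, τ = 139.3 × 0.12 = 16.72 N·m counterclockwise.
Net load moment about support B = 549.4 N·m counterclockwise.
Reaction R at support A is upward at 5.14 m, arm 5.14 m → moment R × 5.14 clockwise.
For rotational equilibrium, R × 5.14 = 549.4, so R = 107 N.

R_A ≈ 107 N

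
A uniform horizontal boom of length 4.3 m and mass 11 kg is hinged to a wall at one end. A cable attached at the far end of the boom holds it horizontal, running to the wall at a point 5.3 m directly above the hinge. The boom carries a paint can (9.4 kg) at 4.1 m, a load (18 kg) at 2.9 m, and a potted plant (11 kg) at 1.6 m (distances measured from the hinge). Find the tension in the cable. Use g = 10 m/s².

Choose the hinge as the axis so the unknown hinge reaction has zero arm there.
Beam weight: 11 × 10 = 110 N down at 2.15 m → arm 2.15 m, τ = 110 × 2.15 = 236.5 N·m clockwise.
Paint can: 9.4 × 10 = 94 N down at 4.1 m → arm 4.1 m, τ = 94 × 4.1 = 385.4 N·m clockwise.
Load: 18 × 10 = 180 N down at 2.9 m → arm 2.9 m, τ = 180 × 2.9 = 522 N·m clockwise.
Potted plant: 11 × 10 = 110 N down at 1.6 m → arm 1.6 m, τ = 110 × 1.6 = 176 N·m clockwise.
Total clockwise load moment = 1320 N·m.
The cable tension T acts at 4.3 m; only its component perpendicular to the boom, T sinθ, produces torque. sinθ = h/√(h²+d²) = 5.3/√(5.3²+4.3²) = 0.7766.
Στ = 0 ⇒ T × 4.3 × 0.7766 = 1320 ⇒ T = 1320 / 3.339 = 395 N.

T ≈ 395 N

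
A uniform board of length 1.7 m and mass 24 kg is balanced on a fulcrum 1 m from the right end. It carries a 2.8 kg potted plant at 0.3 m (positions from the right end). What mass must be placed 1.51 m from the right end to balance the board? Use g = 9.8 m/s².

About the fulcrum (at 1 m from the right end):
Beam weight: 24 × 9.8 = 235.2 N down at 0.85 m → arm 0.15 m, τ = 235.2 × 0.15 = 35.28 N·m clockwise.
Potted plant: 2.8 × 9.8 = 27.44 N down at 0.3 m → arm 0.7 m, τ = 27.44 × 0.7 = 19.21 N·m clockwise.
Net moment of known loads = 54.49 N·m clockwise.
An unknown mass m at 1.51 m has arm 0.51 m; its moment is m·g·0.51 counterclockwise.
Στ = 0 ⇒ m × 9.8 × 0.51 = 54.49 ⇒ m = 54.49 / (9.8 × 0.51) = 10.9 kg.

m ≈ 10.9 kg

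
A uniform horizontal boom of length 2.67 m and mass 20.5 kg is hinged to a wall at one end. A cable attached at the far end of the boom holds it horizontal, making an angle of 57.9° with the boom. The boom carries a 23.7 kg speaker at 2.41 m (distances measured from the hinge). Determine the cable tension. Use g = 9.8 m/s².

Choose the hinge as the axis so the unknown hinge reaction has zero arm there.
Beam weight: 20.5 × 9.8 = 200.9 N down at 1.335 m → arm 1.335 m, τ = 200.9 × 1.335 = 268.2 N·m clockwise.
Speaker: 23.7 × 9.8 = 232.3 N down at 2.41 m → arm 2.41 m, τ = 232.3 × 2.41 = 559.8 N·m clockwise.
Total clockwise load moment = 828 N·m.
The cable tension T acts at 2.67 m; only its component perpendicular to the boom, T sinθ, produces torque. sin 57.9° = 0.8471.
Setting net torque to zero: T × 2.67 × 0.8471 = 828 → T = 828 / 2.262 = 366 N.

T ≈ 366 N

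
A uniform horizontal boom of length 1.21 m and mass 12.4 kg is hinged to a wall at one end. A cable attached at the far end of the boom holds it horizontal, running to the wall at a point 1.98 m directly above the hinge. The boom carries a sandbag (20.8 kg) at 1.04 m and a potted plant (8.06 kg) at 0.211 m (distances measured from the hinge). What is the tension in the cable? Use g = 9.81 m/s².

T ≈ 293 N

Take moments about the hinge.
Beam weight: 12.4 × 9.81 = 121.6 N down at 0.605 m → arm 0.605 m, τ = 121.6 × 0.605 = 73.57 N·m clockwise.
Sandbag: 20.8 × 9.81 = 204 N down at 1.04 m → arm 1.04 m, τ = 204 × 1.04 = 212.2 N·m clockwise.
Potted plant: 8.06 × 9.81 = 79.07 N down at 0.211 m → arm 0.211 m, τ = 79.07 × 0.211 = 16.68 N·m clockwise.
Total clockwise load moment = 302.4 N·m.
The cable tension T acts at 1.21 m; only its component perpendicular to the boom, T sinθ, produces torque. sinθ = h/√(h²+d²) = 1.98/√(1.98²+1.21²) = 0.8533.
Στ = 0 ⇒ T × 1.21 × 0.8533 = 302.4 ⇒ T = 302.4 / 1.032 = 293 N.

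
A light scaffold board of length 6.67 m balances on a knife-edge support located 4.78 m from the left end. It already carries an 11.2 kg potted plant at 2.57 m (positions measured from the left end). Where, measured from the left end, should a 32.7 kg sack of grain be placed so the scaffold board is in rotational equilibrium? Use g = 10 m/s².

Sum moments about the knife-edge support (at 4.78 m from the left end) (the support reaction has zero arm there).
Potted plant: 11.2 × 10 = 112 N down at 2.57 m → arm 2.21 m, τ = 112 × 2.21 = 247.5 N·m counterclockwise.
Net moment of existing loads = 247.5 N·m counterclockwise.
The sack of grain weighs 32.7 × 10 = 327 N and must supply an equal clockwise moment, so its lever arm about the knife-edge support is 247.5 / 327 = 0.757 m.
That puts it at 4.78 + 0.757 = 5.54 m from the left end.

x ≈ 5.54 m from the left end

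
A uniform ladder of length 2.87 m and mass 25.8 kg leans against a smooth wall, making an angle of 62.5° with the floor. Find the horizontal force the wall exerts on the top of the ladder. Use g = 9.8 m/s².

N_wall ≈ 65.8 N

Taking torques about the foot of the ladder:
Ladder weight 25.8×9.8 = 252.8 N acts at 1.435 m along the ladder; its horizontal arm is 1.435·cos62.5° = 0.6626 m → τ = 167.5 N·m clockwise.
Wall normal N acts horizontally at the top; its moment arm is the height L sinθ = 2.87·sin62.5° = 2.546 m, counterclockwise.
For rotational equilibrium, N × 2.546 = 167.5, so N = 65.8 N.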